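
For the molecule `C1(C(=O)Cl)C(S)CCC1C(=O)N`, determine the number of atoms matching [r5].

5

The query [r5] means: r5 matches atoms in a five-membered ring.
Check the 12 heavy atoms by environment: 5× C (in 5-ring) → match; 2× C (acyclic) → no; 2× O (acyclic) → no; 1× Cl (acyclic) → no; 1× S (acyclic) → no; 1× N (acyclic) → no.
That gives 5 matching atoms.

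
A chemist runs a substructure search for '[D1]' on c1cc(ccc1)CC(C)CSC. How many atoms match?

2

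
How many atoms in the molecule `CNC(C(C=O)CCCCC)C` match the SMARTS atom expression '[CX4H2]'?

4

Check the 12 heavy atoms by environment: 3× C (H3, X4) → no; 2× C (H1, X4) → no; 4× C (H2, X4) → match; 1× N (H1, X3) → no; 1× C (H1, X3) → no; 1× O (H0, X1) → no.
That gives 4 matching atoms.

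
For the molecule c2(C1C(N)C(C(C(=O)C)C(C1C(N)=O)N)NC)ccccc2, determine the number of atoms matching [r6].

12

Check the 22 heavy atoms by environment: 6× C (in 6-ring) → match; 4× C (acyclic) → no; 2× O (acyclic) → no; 4× N (acyclic) → no; 6× c (aromatic, in 6-ring) → match.
Summing the matching environments: 6 + 6 = 12 matching atoms.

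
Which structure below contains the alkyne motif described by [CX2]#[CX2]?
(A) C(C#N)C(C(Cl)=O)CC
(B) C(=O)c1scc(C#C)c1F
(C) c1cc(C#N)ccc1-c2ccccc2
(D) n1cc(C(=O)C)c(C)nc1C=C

B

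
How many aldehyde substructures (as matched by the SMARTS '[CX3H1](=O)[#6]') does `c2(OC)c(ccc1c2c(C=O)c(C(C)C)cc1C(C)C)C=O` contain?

[CX3H1](=O)[#6] is the SMARTS for an aldehyde: an sp2 carbon with one H, double-bonded to O and single-bonded to carbon.
The molecule carries 2 separate instances of an aldehyde (-CHO) meeting every constraint; each maps to a distinct set of atoms, giving 2 matches.

2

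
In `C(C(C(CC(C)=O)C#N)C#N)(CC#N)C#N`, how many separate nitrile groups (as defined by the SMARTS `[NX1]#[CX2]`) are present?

4

[NX1]#[CX2] is the SMARTS for a nitrile: a nitrogen triple-bonded to a two-connected carbon.
The molecule carries 4 separate instances of a nitrile (-C#N) meeting every constraint; each maps to a distinct set of atoms, giving 4 matches.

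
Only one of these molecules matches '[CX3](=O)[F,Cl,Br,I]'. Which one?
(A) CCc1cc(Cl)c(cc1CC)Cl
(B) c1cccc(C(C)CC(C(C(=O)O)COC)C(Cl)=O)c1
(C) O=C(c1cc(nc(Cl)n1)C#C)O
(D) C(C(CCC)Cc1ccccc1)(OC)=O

B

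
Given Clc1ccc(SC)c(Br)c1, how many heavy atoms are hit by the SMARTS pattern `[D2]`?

The query [D2] means: atom with exactly two heavy-atom neighbours.
Check the 10 heavy atoms by environment: 3× c (aromatic, D2) → match; 3× c (aromatic, D3) → no; 1× Br (D1) → no; 1× Cl (D1) → no; 1× S (D2) → match; 1× C (D1) → no.
Summing the matching environments: 3 + 1 = 4 matching atoms.

4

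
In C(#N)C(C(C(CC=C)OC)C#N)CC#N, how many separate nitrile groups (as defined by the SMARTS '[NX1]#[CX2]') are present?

3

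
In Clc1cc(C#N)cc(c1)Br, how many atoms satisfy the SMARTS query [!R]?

4

The query [!R] means: !R matches any atom not in a ring.
Check the 10 heavy atoms by environment: 6× c (aromatic, in 6-ring) → no; 1× C (acyclic) → match; 1× N (acyclic) → match; 1× Br (acyclic) → match; 1× Cl (acyclic) → match.
Summing the matching environments: 1 + 1 + 1 + 1 = 4 matching atoms.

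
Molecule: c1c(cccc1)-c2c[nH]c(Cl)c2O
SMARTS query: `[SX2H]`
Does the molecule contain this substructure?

The pattern [SX2H] describes an aliphatic sulfur with two connections, one being H — a thiol.
The closest candidate here is a hydroxyl group (-OH), but it is an -OH, not an -SH. No other fragment satisfies the full query, so there is no match.

No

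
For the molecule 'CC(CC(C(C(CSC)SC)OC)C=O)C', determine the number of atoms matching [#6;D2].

3

The query [#6;D2] means: any carbon bonded to exactly two heavy atoms.
Check the 16 heavy atoms by environment: 3× C (D2) → match; 4× C (D3) → no; 2× S (D2) → no; 5× C (D1) → no; 1× O (D1) → no; 1× O (D2) → no.
That gives 3 matching atoms.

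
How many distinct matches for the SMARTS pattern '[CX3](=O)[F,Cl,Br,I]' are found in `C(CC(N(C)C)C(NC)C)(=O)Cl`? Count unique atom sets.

1

[CX3](=O)[F,Cl,Br,I] is the SMARTS for an acyl halide: a carbonyl carbon bonded to a halogen.
Exactly one fragment in the molecule meets all constraints, giving 1 match.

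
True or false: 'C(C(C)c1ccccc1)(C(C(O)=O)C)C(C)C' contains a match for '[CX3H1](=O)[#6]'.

The pattern [CX3H1](=O)[#6] describes an sp2 carbon with one H, double-bonded to O and single-bonded to carbon — an aldehyde.
The closest candidate here is a carboxylic acid group (-C(=O)OH), but the carbonyl carbon has H0 and is bonded to O, not H1. No other fragment satisfies the full query, so there is no match.

False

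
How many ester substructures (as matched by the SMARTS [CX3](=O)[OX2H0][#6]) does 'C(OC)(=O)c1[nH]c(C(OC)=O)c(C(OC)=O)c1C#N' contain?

3

[CX3](=O)[OX2H0][#6] is the SMARTS for an ester: a carbonyl carbon bonded to an oxygen that is itself bonded to carbon (no H on that O).
The molecule carries 3 separate instances of a methyl-ester group (-C(=O)OCH3) meeting every constraint; each maps to a distinct set of atoms, giving 3 matches.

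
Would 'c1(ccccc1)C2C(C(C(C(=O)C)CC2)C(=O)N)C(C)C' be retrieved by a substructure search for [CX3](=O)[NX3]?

The pattern [CX3](=O)[NX3] describes a carbonyl carbon bonded to a trivalent nitrogen — an amide.
The molecule carries a primary amide (-C(=O)NH2), whose atoms satisfy every constraint of the query, so the pattern matches.

Yes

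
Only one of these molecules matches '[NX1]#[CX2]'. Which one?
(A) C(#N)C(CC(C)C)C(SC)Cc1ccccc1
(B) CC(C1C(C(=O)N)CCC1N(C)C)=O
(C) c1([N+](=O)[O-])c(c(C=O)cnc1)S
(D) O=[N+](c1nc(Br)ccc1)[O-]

[NX1]#[CX2] describes a nitrogen triple-bonded to a two-connected carbon (a nitrile).
(A) contains a nitrile (-C#N), which satisfies every atom and bond constraint.
(B) has a primary amide (-C(=O)NH2) but the nitrogen is NX3, not NX1.
(C) has a nitro group (-[N+](=O)[O-]) but there is no C#N triple bond.
(D) has a nitro group (-[N+](=O)[O-]) but there is no C#N triple bond.
So the answer is (A).

A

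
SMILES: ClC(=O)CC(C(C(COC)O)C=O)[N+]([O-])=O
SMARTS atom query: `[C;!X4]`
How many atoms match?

2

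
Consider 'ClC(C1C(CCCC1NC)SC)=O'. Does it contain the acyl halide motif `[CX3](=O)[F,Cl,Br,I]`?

Yes

The pattern [CX3](=O)[F,Cl,Br,I] describes a carbonyl carbon bonded to a halogen — an acyl halide.
The molecule carries an acyl chloride (-C(=O)Cl), whose atoms satisfy every constraint of the query, so the pattern matches.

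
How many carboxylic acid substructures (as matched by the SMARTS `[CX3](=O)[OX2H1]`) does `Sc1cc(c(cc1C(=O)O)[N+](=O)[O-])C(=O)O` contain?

2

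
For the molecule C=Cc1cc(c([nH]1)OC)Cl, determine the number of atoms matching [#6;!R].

The query [#6;!R] means: carbon not in any ring.
Check the 10 heavy atoms by environment: 1× n (aromatic, in 5-ring) → no; 4× c (aromatic, in 5-ring) → no; 1× O (acyclic) → no; 3× C (acyclic) → match; 1× Cl (acyclic) → no.
That gives 3 matching atoms.

3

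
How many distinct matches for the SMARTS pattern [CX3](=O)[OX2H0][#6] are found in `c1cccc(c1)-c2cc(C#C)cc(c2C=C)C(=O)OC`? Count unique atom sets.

1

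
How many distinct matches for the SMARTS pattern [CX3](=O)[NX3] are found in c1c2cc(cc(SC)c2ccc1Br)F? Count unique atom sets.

0

[CX3](=O)[NX3] is the SMARTS for an amide: a carbonyl carbon bonded to a trivalent nitrogen.
No fragment in the molecule satisfies every constraint, giving 0 matches.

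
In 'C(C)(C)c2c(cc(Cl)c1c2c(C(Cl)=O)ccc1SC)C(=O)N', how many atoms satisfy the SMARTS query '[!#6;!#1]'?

The query [!#6;!#1] means: not carbon and not hydrogen — any heteroatom.
Check the 22 heavy atoms by environment: 10× c (aromatic) → no; 6× C → no; 2× O → match; 1× N → match; 2× Cl → match; 1× S → match.
Summing the matching environments: 2 + 1 + 2 + 1 = 6 matching atoms.

6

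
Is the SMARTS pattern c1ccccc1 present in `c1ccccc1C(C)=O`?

Yes

The pattern c1ccccc1 describes six aromatic carbons in a ring — a benzene ring.
The required atom environment is present in the molecule, so the pattern matches.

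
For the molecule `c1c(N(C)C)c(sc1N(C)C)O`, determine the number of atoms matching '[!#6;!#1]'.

4

The query [!#6;!#1] means: not carbon and not hydrogen — any heteroatom.
Check the 12 heavy atoms by environment: 1× s (aromatic) → match; 4× c (aromatic) → no; 2× N → match; 4× C → no; 1× O → match.
Summing the matching environments: 1 + 2 + 1 = 4 matching atoms.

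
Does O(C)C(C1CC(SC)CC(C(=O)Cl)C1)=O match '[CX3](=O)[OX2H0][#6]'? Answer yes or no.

The pattern [CX3](=O)[OX2H0][#6] describes a carbonyl carbon bonded to an oxygen that is itself bonded to carbon (no H on that O) — an ester.
The molecule carries a methyl-ester group (-C(=O)OCH3), whose atoms satisfy every constraint of the query, so the pattern matches.

Yes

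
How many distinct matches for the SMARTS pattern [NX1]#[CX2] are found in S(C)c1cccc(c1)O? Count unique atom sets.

[NX1]#[CX2] is the SMARTS for a nitrile: a nitrogen triple-bonded to a two-connected carbon.
No fragment in the molecule satisfies every constraint, giving 0 matches.

0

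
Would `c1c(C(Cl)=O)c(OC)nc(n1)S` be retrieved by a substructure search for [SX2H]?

Yes

The pattern [SX2H] describes an aliphatic sulfur with two connections, one being H — a thiol.
The molecule carries a thiol (-SH), whose atoms satisfy every constraint of the query, so the pattern matches.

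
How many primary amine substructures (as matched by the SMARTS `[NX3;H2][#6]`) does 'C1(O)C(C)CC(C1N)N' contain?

2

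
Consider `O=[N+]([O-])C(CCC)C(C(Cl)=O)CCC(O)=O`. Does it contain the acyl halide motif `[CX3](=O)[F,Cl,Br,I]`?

The pattern [CX3](=O)[F,Cl,Br,I] describes a carbonyl carbon bonded to a halogen — an acyl halide.
The molecule carries an acyl chloride (-C(=O)Cl), whose atoms satisfy every constraint of the query, so the pattern matches.

Yes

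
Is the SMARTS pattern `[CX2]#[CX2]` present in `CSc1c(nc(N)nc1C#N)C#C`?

Yes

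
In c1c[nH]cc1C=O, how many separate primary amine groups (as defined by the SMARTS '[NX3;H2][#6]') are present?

0

[NX3;H2][#6] is the SMARTS for a primary amine: a trivalent nitrogen with two H attached to carbon.
No fragment in the molecule satisfies every constraint, giving 0 matches.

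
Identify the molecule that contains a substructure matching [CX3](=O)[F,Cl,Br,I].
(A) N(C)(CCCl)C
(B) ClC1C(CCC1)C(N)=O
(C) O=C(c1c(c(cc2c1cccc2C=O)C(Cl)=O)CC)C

C

[CX3](=O)[F,Cl,Br,I] describes a carbonyl carbon bonded to a halogen (an acyl halide).
(A) has a chloro substituent but the Cl is not on a carbonyl carbon.
(B) has a chloro substituent but the Cl is not on a carbonyl carbon.
(C) contains an acyl chloride (-C(=O)Cl), which satisfies every atom and bond constraint.
So the answer is (C).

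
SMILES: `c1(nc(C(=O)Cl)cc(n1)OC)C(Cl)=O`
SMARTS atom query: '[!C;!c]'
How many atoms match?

7

The query [!C;!c] means: neither aliphatic nor aromatic carbon — same as [!#6].
Check the 14 heavy atoms by environment: 2× n (aromatic) → match; 4× c (aromatic) → no; 3× O → match; 3× C → no; 2× Cl → match.
Summing the matching environments: 2 + 3 + 2 = 7 matching atoms.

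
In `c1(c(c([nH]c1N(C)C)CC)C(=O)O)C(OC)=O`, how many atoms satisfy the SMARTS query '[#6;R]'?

4

Check the 17 heavy atoms by environment: 1× n (aromatic, in 5-ring) → no; 4× c (aromatic, in 5-ring) → match; 1× N (acyclic) → no; 7× C (acyclic) → no; 4× O (acyclic) → no.
That gives 4 matching atoms.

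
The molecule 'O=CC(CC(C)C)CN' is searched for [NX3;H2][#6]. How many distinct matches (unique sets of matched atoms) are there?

[NX3;H2][#6] is the SMARTS for a primary amine: a trivalent nitrogen with two H attached to carbon.
Exactly one fragment in the molecule meets all constraints, giving 1 match.

1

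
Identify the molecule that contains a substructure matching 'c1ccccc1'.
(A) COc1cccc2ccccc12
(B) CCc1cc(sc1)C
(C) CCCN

c1ccccc1 describes six aromatic carbons in a ring (a benzene ring).
(A) contains the required atom environment, so the pattern matches.
(B) has a methyl group (-CH3) but no six-membered all-carbon aromatic ring is present.
(C) has a methyl group (-CH3) but no six-membered all-carbon aromatic ring is present.
So the answer is (A).

A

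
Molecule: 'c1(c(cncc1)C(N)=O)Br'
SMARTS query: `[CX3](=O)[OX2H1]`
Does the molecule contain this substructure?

No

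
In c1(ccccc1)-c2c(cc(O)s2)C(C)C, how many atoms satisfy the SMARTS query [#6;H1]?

7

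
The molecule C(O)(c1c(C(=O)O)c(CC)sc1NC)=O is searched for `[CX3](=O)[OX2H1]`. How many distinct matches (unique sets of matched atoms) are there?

2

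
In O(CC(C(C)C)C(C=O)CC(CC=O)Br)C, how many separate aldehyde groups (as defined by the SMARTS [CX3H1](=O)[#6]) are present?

[CX3H1](=O)[#6] is the SMARTS for an aldehyde: an sp2 carbon with one H, double-bonded to O and single-bonded to carbon.
The molecule carries 2 separate instances of an aldehyde (-CHO) meeting every constraint; each maps to a distinct set of atoms, giving 2 matches.

2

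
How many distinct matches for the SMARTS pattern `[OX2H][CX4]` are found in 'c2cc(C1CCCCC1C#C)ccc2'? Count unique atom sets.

0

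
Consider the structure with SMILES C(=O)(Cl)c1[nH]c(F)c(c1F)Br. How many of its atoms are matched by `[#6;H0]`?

5

The query [#6;H0] means: any carbon with no attached hydrogen.
Check the 11 heavy atoms by environment: 1× n (aromatic, H1) → no; 4× c (aromatic, H0) → match; 2× F (H0) → no; 1× Br (H0) → no; 1× C (H0) → match; 1× O (H0) → no; 1× Cl (H0) → no.
Summing the matching environments: 4 + 1 = 5 matching atoms.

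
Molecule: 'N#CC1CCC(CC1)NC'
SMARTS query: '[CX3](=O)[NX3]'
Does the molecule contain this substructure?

No

The pattern [CX3](=O)[NX3] describes a carbonyl carbon bonded to a trivalent nitrogen — an amide.
The closest candidate here is a nitrile (-C#N), but the nitrile N is NX1 (triple-bonded), not NX3. No other fragment satisfies the full query, so there is no match.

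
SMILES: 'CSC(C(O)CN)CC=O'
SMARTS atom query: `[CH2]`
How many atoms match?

The query [CH2] means: aliphatic carbon with exactly two hydrogens.
Check the 10 heavy atoms by environment: 2× C (H2) → match; 3× C (H1) → no; 1× O (H1) → no; 1× O (H0) → no; 1× S (H0) → no; 1× C (H3) → no; 1× N (H2) → no.
That gives 2 matching atoms.

2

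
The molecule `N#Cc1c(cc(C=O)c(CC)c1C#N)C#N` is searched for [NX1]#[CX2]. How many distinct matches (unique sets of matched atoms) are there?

3

[NX1]#[CX2] is the SMARTS for a nitrile: a nitrogen triple-bonded to a two-connected carbon.
The molecule carries 3 separate instances of a nitrile (-C#N) meeting every constraint; each maps to a distinct set of atoms, giving 3 matches.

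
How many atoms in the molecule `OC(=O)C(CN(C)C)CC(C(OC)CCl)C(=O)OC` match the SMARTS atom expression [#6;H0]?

The query [#6;H0] means: any carbon with no attached hydrogen.
Check the 19 heavy atoms by environment: 3× C (H2) → no; 3× C (H1) → no; 4× O (H0) → no; 4× C (H3) → no; 1× N (H0) → no; 1× Cl (H0) → no; 2× C (H0) → match; 1× O (H1) → no.
That gives 2 matching atoms.

2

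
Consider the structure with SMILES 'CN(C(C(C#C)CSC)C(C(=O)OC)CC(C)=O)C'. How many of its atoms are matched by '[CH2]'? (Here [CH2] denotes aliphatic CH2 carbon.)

2

Check the 19 heavy atoms by environment: 2× C (H2) → match; 4× C (H1) → no; 3× C (H0) → no; 3× O (H0) → no; 5× C (H3) → no; 1× S (H0) → no; 1× N (H0) → no.
That gives 2 matching atoms.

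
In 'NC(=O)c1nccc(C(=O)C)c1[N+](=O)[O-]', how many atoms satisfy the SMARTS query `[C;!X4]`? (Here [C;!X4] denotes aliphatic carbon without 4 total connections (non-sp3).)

2

Check the 15 heavy atoms by environment: 1× n (aromatic, X2) → no; 5× c (aromatic, X3) → no; 2× C (X3) → match; 3× O (X1) → no; 1× N (X3) → no; 1× N (charge +1, X3) → no; 1× O (charge -1, X1) → no; 1× C (X4) → no.
That gives 2 matching atoms.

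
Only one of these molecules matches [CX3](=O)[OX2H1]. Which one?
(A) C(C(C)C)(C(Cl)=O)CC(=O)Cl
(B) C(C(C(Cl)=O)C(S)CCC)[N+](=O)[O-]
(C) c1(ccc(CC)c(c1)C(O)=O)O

C

[CX3](=O)[OX2H1] describes an sp2 carbon double-bonded to O and single-bonded to an -OH oxygen (a carboxylic acid).
(A) has an acyl chloride (-C(=O)Cl) but the carbonyl is bonded to Cl, not to an -OH oxygen.
(B) has an acyl chloride (-C(=O)Cl) but the carbonyl is bonded to Cl, not to an -OH oxygen.
(C) contains a carboxylic acid group (-C(=O)OH), which satisfies every atom and bond constraint.
So the answer is (C).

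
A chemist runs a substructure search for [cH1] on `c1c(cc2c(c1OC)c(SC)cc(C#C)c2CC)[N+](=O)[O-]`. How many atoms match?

3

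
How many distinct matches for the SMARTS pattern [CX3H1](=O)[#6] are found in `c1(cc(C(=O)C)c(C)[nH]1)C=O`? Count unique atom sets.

1

[CX3H1](=O)[#6] is the SMARTS for an aldehyde: an sp2 carbon with one H, double-bonded to O and single-bonded to carbon.
Exactly one fragment in the molecule meets all constraints, giving 1 match.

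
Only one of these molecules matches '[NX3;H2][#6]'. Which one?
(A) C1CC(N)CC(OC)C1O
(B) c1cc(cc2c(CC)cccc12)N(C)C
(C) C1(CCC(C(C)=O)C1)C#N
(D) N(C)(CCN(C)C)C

[NX3;H2][#6] describes a trivalent nitrogen with two H attached to carbon (a primary amine).
(A) contains a primary amino group (-NH2), which satisfies every atom and bond constraint.
(B) has a dimethylamino group (-N(CH3)2) but the nitrogen has H0, not H2.
(C) has a nitrile (-C#N) but the nitrogen is NX1 (triple-bonded), not NX3 with two H.
(D) has a dimethylamino group (-N(CH3)2) but the nitrogen has H0, not H2.
So the answer is (A).

A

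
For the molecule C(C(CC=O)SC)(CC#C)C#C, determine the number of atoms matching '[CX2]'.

4

Check the 12 heavy atoms by environment: 5× C (X4) → no; 4× C (X2) → match; 1× C (X3) → no; 1× O (X1) → no; 1× S (X2) → no.
That gives 4 matching atoms.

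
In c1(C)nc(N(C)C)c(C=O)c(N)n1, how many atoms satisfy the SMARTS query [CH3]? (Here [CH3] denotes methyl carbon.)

The query [CH3] means: aliphatic carbon with exactly three hydrogens.
Check the 13 heavy atoms by environment: 2× n (aromatic, H0) → no; 4× c (aromatic, H0) → no; 1× N (H2) → no; 3× C (H3) → match; 1× N (H0) → no; 1× C (H1) → no; 1× O (H0) → no.
That gives 3 matching atoms.

3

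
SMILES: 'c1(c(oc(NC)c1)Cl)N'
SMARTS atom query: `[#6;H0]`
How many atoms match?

The query [#6;H0] means: any carbon with no attached hydrogen.
Check the 9 heavy atoms by environment: 1× o (aromatic, H0) → no; 3× c (aromatic, H0) → match; 1× c (aromatic, H1) → no; 1× N (H2) → no; 1× Cl (H0) → no; 1× N (H1) → no; 1× C (H3) → no.
That gives 3 matching atoms.

3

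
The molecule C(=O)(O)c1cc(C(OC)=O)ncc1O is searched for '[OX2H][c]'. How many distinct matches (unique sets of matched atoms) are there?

1

[OX2H][c] is the SMARTS for a phenol: a hydroxyl oxygen attached to an aromatic carbon.
Exactly one fragment in the molecule meets all constraints, giving 1 match.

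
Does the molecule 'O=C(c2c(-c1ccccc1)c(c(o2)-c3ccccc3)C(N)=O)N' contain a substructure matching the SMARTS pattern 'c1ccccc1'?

Yes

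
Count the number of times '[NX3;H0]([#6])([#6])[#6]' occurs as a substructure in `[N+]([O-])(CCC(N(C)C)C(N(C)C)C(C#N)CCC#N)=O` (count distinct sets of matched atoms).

[NX3;H0]([#6])([#6])[#6] is the SMARTS for a tertiary amine: a trivalent nitrogen with no H, bonded to three carbons.
The molecule carries 2 separate instances of a dimethylamino group (-N(CH3)2) meeting every constraint; each maps to a distinct set of atoms, giving 2 matches.

2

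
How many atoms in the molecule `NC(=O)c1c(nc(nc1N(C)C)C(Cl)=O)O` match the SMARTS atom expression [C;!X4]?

The query [C;!X4] means: aliphatic carbon that does not have four total connections.
Check the 16 heavy atoms by environment: 2× n (aromatic, X2) → no; 4× c (aromatic, X3) → no; 2× C (X3) → match; 2× O (X1) → no; 2× N (X3) → no; 1× O (X2) → no; 2× C (X4) → no; 1× Cl (X1) → no.
That gives 2 matching atoms.

2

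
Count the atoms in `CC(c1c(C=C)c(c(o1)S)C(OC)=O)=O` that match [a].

The query [a] means: a matches any aromatic atom.
Check the 15 heavy atoms by environment: 1× o (aromatic) → match; 4× c (aromatic) → match; 6× C → no; 3× O → no; 1× S → no.
Summing the matching environments: 1 + 4 = 5 matching atoms.

5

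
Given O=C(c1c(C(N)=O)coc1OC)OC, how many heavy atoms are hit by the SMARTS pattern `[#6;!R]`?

4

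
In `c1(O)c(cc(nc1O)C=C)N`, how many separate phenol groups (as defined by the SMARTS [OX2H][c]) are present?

[OX2H][c] is the SMARTS for a phenol: a hydroxyl oxygen attached to an aromatic carbon.
The molecule carries 2 separate instances of a hydroxyl group (-OH) meeting every constraint; each maps to a distinct set of atoms, giving 2 matches.

2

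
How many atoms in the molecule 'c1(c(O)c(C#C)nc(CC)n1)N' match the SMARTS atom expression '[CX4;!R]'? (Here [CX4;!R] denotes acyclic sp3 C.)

The query [CX4;!R] means: aliphatic carbon with four total connections, not in a ring.
Check the 12 heavy atoms by environment: 2× n (aromatic, X2, in 6-ring) → no; 4× c (aromatic, X3, in 6-ring) → no; 1× O (X2, acyclic) → no; 2× C (X4, acyclic) → match; 2× C (X2, acyclic) → no; 1× N (X3, acyclic) → no.
That gives 2 matching atoms.

2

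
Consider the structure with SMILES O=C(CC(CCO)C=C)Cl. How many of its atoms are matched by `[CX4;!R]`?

The query [CX4;!R] means: aliphatic carbon with four total connections, not in a ring.
Check the 10 heavy atoms by environment: 4× C (X4, acyclic) → match; 3× C (X3, acyclic) → no; 1× O (X1, acyclic) → no; 1× Cl (X1, acyclic) → no; 1× O (X2, acyclic) → no.
That gives 4 matching atoms.

4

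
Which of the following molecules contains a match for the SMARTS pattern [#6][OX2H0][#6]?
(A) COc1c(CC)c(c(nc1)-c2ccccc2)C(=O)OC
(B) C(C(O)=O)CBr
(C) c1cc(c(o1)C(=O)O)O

A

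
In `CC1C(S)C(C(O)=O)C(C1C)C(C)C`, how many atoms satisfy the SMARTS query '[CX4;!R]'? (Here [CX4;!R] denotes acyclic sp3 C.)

5

The query [CX4;!R] means: aliphatic carbon with four total connections, not in a ring.
Check the 14 heavy atoms by environment: 5× C (X4, in 5-ring) → no; 1× C (X3, acyclic) → no; 1× O (X1, acyclic) → no; 1× O (X2, acyclic) → no; 5× C (X4, acyclic) → match; 1× S (X2, acyclic) → no.
That gives 5 matching atoms.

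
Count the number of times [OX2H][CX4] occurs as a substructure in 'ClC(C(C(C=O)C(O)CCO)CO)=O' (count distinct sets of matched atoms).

3

[OX2H][CX4] is the SMARTS for an aliphatic alcohol: a hydroxyl oxygen bound to an sp3 (X4) carbon.
The molecule carries 3 separate instances of a hydroxyl group (-OH) meeting every constraint; each maps to a distinct set of atoms, giving 3 matches.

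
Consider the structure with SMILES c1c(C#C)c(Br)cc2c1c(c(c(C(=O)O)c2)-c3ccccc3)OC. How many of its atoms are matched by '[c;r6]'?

16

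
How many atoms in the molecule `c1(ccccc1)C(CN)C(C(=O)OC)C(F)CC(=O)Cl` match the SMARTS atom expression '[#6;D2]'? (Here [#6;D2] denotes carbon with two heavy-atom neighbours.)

7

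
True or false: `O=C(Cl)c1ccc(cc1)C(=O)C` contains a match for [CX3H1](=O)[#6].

The pattern [CX3H1](=O)[#6] describes an sp2 carbon with one H, double-bonded to O and single-bonded to carbon — an aldehyde.
The closest candidate here is an acetyl/ketone group (-C(=O)CH3), but the carbonyl carbon has H0 (two carbon neighbours), not H1. No other fragment satisfies the full query, so there is no match.

False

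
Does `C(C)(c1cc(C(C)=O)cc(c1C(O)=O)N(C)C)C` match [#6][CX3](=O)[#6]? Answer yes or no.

Yes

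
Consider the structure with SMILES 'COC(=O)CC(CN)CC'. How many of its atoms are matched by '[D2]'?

The query [D2] means: atom with exactly two heavy-atom neighbours.
Check the 10 heavy atoms by environment: 3× C (D2) → match; 2× C (D3) → no; 2× C (D1) → no; 1× O (D1) → no; 1× O (D2) → match; 1× N (D1) → no.
Summing the matching environments: 3 + 1 = 4 matching atoms.

4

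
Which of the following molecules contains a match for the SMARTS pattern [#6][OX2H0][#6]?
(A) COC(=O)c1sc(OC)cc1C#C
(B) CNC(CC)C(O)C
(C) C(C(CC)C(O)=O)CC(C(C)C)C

[#6][OX2H0][#6] describes an aliphatic oxygen bridging two carbons with no H on the oxygen (an ether).
(A) contains a methoxy ether (-OCH3), which satisfies every atom and bond constraint.
(B) has a hydroxyl group (-OH) but the oxygen has H1, not H0 bridging two carbons.
(C) has a carboxylic acid group (-C(=O)OH) but the -OH oxygen has H1; the =O is OX1, not OX2.
So the answer is (A).

A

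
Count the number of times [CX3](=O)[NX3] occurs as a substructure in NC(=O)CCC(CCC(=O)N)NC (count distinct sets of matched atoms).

2

[CX3](=O)[NX3] is the SMARTS for an amide: a carbonyl carbon bonded to a trivalent nitrogen.
The molecule carries 2 separate instances of a primary amide (-C(=O)NH2) meeting every constraint; each maps to a distinct set of atoms, giving 2 matches.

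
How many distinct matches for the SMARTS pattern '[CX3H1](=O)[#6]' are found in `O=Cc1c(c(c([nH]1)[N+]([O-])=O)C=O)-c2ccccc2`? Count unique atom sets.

2

[CX3H1](=O)[#6] is the SMARTS for an aldehyde: an sp2 carbon with one H, double-bonded to O and single-bonded to carbon.
The molecule carries 2 separate instances of an aldehyde (-CHO) meeting every constraint; each maps to a distinct set of atoms, giving 2 matches.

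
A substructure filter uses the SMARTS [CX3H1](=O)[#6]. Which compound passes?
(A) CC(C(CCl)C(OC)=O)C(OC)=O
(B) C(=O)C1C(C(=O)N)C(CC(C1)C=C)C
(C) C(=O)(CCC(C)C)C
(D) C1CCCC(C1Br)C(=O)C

[CX3H1](=O)[#6] describes an sp2 carbon with one H, double-bonded to O and single-bonded to carbon (an aldehyde).
(A) has a methyl-ester group (-C(=O)OCH3) but the carbonyl carbon has H0, not H1.
(B) contains an aldehyde (-CHO), which satisfies every atom and bond constraint.
(C) has an acetyl/ketone group (-C(=O)CH3) but the carbonyl carbon has H0 (two carbon neighbours), not H1.
(D) has an acetyl/ketone group (-C(=O)CH3) but the carbonyl carbon has H0 (two carbon neighbours), not H1.
So the answer is (B).

B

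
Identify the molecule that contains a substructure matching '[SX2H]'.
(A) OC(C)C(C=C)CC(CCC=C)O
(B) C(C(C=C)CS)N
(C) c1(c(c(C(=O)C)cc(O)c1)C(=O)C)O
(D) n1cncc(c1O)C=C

B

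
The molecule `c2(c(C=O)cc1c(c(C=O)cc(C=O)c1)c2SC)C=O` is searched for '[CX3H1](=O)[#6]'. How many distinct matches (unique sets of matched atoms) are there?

[CX3H1](=O)[#6] is the SMARTS for an aldehyde: an sp2 carbon with one H, double-bonded to O and single-bonded to carbon.
The molecule carries 4 separate instances of an aldehyde (-CHO) meeting every constraint; each maps to a distinct set of atoms, giving 4 matches.

4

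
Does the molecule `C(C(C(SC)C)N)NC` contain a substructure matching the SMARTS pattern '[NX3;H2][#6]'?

Yes

The pattern [NX3;H2][#6] describes a trivalent nitrogen with two H attached to carbon — a primary amine.
The molecule carries a primary amino group (-NH2), whose atoms satisfy every constraint of the query, so the pattern matches.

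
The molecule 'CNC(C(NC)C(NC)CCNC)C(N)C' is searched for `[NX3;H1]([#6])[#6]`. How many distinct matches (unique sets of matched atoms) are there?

4

[NX3;H1]([#6])[#6] is the SMARTS for a secondary amine: a trivalent nitrogen with one H, bonded to two carbons.
The molecule carries 4 separate instances of an N-methylamino group (-NHCH3) meeting every constraint; each maps to a distinct set of atoms, giving 4 matches.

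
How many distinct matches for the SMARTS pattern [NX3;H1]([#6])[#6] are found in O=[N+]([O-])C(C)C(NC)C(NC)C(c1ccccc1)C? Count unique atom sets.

2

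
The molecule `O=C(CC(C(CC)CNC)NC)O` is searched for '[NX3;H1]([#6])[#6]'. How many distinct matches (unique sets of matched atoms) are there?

[NX3;H1]([#6])[#6] is the SMARTS for a secondary amine: a trivalent nitrogen with one H, bonded to two carbons.
The molecule carries 2 separate instances of an N-methylamino group (-NHCH3) meeting every constraint; each maps to a distinct set of atoms, giving 2 matches.

2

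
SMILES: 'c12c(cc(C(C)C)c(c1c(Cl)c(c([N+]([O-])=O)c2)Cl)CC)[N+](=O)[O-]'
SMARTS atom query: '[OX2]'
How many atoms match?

0

The query [OX2] means: aliphatic oxygen with two total connections — ether, hydroxyl, or ester single-bond O.
Check the 23 heavy atoms by environment: 10× c (aromatic, X3) → no; 2× N (charge +1, X3) → no; 2× O (charge -1, X1) → no; 2× O (X1) → no; 5× C (X4) → no; 2× Cl (X1) → no.
No environment satisfies the query, so 0 matching atoms.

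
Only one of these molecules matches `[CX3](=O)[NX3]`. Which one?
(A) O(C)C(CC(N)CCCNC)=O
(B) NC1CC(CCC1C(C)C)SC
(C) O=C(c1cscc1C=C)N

[CX3](=O)[NX3] describes a carbonyl carbon bonded to a trivalent nitrogen (an amide).
(A) has a methyl-ester group (-C(=O)OCH3) but the carbonyl is bonded to O, not to an NX3 nitrogen.
(B) has a primary amino group (-NH2) but the -NH2 is not attached to a carbonyl carbon.
(C) contains a primary amide (-C(=O)NH2), which satisfies every atom and bond constraint.
So the answer is (C).

C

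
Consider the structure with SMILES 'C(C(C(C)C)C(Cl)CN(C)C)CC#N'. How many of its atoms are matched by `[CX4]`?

10

Check the 14 heavy atoms by environment: 10× C (X4) → match; 1× N (X3) → no; 1× Cl (X1) → no; 1× C (X2) → no; 1× N (X1) → no.
That gives 10 matching atoms.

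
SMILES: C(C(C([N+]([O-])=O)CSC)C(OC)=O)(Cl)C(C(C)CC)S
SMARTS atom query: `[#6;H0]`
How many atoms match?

1

The query [#6;H0] means: any carbon with no attached hydrogen.
Check the 20 heavy atoms by environment: 4× C (H3) → no; 5× C (H1) → no; 2× C (H2) → no; 1× Cl (H0) → no; 1× S (H1) → no; 1× C (H0) → match; 3× O (H0) → no; 1× S (H0) → no; 1× N (charge +1, H0) → no; 1× O (charge -1, H0) → no.
That gives 1 matching atom.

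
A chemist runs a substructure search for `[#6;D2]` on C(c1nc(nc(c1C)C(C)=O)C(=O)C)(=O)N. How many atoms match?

0

The query [#6;D2] means: any carbon bonded to exactly two heavy atoms.
Check the 16 heavy atoms by environment: 2× n (aromatic, D2) → no; 4× c (aromatic, D3) → no; 3× C (D3) → no; 3× O (D1) → no; 3× C (D1) → no; 1× N (D1) → no.
No environment satisfies the query, so 0 matching atoms.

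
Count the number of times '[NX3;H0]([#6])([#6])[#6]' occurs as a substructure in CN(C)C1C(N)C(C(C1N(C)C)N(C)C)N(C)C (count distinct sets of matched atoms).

4

[NX3;H0]([#6])([#6])[#6] is the SMARTS for a tertiary amine: a trivalent nitrogen with no H, bonded to three carbons.
The molecule carries 4 separate instances of a dimethylamino group (-N(CH3)2) meeting every constraint; each maps to a distinct set of atoms, giving 4 matches.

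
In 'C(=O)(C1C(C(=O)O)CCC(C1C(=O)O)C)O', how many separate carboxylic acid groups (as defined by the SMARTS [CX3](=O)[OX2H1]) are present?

[CX3](=O)[OX2H1] is the SMARTS for a carboxylic acid: an sp2 carbon double-bonded to O and single-bonded to an -OH oxygen.
The molecule carries 3 separate instances of a carboxylic acid group (-C(=O)OH) meeting every constraint; each maps to a distinct set of atoms, giving 3 matches.

3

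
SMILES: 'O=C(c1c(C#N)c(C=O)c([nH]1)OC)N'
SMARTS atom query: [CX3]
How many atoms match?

The query [CX3] means: C with X3: aliphatic carbon with exactly 3 total connections.
Check the 14 heavy atoms by environment: 1× n (aromatic, X3) → no; 4× c (aromatic, X3) → no; 2× C (X3) → match; 2× O (X1) → no; 1× N (X3) → no; 1× O (X2) → no; 1× C (X4) → no; 1× C (X2) → no; 1× N (X1) → no.
That gives 2 matching atoms.

2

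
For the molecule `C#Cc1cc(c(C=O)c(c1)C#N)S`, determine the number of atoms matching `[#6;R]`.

6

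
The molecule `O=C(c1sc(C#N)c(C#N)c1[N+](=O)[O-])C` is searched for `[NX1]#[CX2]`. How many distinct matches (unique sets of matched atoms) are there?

[NX1]#[CX2] is the SMARTS for a nitrile: a nitrogen triple-bonded to a two-connected carbon.
The molecule carries 2 separate instances of a nitrile (-C#N) meeting every constraint; each maps to a distinct set of atoms, giving 2 matches.

2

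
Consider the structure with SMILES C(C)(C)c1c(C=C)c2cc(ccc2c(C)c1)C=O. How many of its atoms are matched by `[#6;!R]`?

7

The query [#6;!R] means: carbon not in any ring.
Check the 18 heavy atoms by environment: 10× c (aromatic, in 6-ring) → no; 7× C (acyclic) → match; 1× O (acyclic) → no.
That gives 7 matching atoms.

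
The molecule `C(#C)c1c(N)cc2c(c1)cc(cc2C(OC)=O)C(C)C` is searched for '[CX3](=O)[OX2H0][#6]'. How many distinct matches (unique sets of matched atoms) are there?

[CX3](=O)[OX2H0][#6] is the SMARTS for an ester: a carbonyl carbon bonded to an oxygen that is itself bonded to carbon (no H on that O).
Exactly one fragment in the molecule meets all constraints, giving 1 match.

1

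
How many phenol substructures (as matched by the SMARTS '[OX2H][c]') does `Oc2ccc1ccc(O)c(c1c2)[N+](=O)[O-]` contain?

[OX2H][c] is the SMARTS for a phenol: a hydroxyl oxygen attached to an aromatic carbon.
The molecule carries 2 separate instances of a hydroxyl group (-OH) meeting every constraint; each maps to a distinct set of atoms, giving 2 matches.

2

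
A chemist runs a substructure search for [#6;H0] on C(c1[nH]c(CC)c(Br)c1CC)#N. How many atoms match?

Check the 12 heavy atoms by environment: 1× n (aromatic, H1) → no; 4× c (aromatic, H0) → match; 2× C (H2) → no; 2× C (H3) → no; 1× C (H0) → match; 1× N (H0) → no; 1× Br (H0) → no.
Summing the matching environments: 4 + 1 = 5 matching atoms.

5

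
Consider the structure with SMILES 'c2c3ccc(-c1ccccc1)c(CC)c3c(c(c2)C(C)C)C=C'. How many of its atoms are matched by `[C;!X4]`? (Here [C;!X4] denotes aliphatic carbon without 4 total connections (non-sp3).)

2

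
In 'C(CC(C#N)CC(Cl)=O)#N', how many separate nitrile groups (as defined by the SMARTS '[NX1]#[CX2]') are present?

2

[NX1]#[CX2] is the SMARTS for a nitrile: a nitrogen triple-bonded to a two-connected carbon.
The molecule carries 2 separate instances of a nitrile (-C#N) meeting every constraint; each maps to a distinct set of atoms, giving 2 matches.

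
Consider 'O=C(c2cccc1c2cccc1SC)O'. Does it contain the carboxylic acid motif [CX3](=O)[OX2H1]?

The pattern [CX3](=O)[OX2H1] describes an sp2 carbon double-bonded to O and single-bonded to an -OH oxygen — a carboxylic acid.
The molecule carries a carboxylic acid group (-C(=O)OH), whose atoms satisfy every constraint of the query, so the pattern matches.

Yes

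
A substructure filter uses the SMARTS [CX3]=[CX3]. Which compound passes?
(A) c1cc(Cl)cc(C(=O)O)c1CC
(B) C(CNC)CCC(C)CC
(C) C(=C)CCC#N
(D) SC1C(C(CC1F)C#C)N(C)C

C

[CX3]=[CX3] describes a non-aromatic C=C double bond between two sp2 carbons (an alkene).
(A) has an ethyl group (-CH2CH3) but its C-C bond is a single bond between CX4 carbons, not CX3=CX3.
(B) has an ethyl group (-CH2CH3) but its C-C bond is a single bond between CX4 carbons, not CX3=CX3.
(C) contains a vinyl group (-CH=CH2), which satisfies every atom and bond constraint.
(D) has an ethynyl group (-C#CH) but the C-C bond is a triple bond, not a double bond.
So the answer is (C).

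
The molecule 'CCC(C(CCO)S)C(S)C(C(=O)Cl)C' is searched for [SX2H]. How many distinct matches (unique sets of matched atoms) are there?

2

[SX2H] is the SMARTS for a thiol: an aliphatic sulfur with two connections, one being H.
The molecule carries 2 separate instances of a thiol (-SH) meeting every constraint; each maps to a distinct set of atoms, giving 2 matches.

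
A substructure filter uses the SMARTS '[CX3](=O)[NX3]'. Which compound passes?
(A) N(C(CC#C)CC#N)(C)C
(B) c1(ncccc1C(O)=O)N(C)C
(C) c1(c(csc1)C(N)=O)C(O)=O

C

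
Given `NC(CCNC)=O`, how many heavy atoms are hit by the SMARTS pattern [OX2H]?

Check the 7 heavy atoms by environment: 2× C (H2, X4) → no; 1× N (H1, X3) → no; 1× C (H3, X4) → no; 1× C (H0, X3) → no; 1× O (H0, X1) → no; 1× N (H2, X3) → no.
No environment satisfies the query, so 0 matching atoms.

0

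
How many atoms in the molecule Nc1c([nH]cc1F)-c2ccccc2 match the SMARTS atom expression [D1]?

2

Check the 13 heavy atoms by environment: 1× n (aromatic, D2) → no; 4× c (aromatic, D3) → no; 6× c (aromatic, D2) → no; 1× N (D1) → match; 1× F (D1) → match.
Summing the matching environments: 1 + 1 = 2 matching atoms.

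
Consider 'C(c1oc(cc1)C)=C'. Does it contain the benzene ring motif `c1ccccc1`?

No

The pattern c1ccccc1 describes six aromatic carbons in a ring — a benzene ring.
The closest candidate here is a methyl group (-CH3), but no six-membered all-carbon aromatic ring is present. No other fragment satisfies the full query, so there is no match.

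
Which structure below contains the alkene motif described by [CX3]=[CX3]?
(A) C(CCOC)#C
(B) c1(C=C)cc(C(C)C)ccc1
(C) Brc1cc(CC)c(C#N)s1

B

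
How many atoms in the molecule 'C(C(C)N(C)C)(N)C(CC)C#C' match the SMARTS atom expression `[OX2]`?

0

Check the 12 heavy atoms by environment: 8× C (X4) → no; 2× C (X2) → no; 2× N (X3) → no.
No environment satisfies the query, so 0 matching atoms.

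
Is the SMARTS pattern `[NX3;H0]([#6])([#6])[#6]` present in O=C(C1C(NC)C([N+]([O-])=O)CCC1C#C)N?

No

The pattern [NX3;H0]([#6])([#6])[#6] describes a trivalent nitrogen with no H, bonded to three carbons — a tertiary amine.
The closest candidate here is an N-methylamino group (-NHCH3), but the nitrogen still has one H (H1), not H0. No other fragment satisfies the full query, so there is no match.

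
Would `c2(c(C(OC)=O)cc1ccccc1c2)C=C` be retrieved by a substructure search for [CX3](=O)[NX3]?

No

The pattern [CX3](=O)[NX3] describes a carbonyl carbon bonded to a trivalent nitrogen — an amide.
The closest candidate here is a methyl-ester group (-C(=O)OCH3), but the carbonyl is bonded to O, not to an NX3 nitrogen. No other fragment satisfies the full query, so there is no match.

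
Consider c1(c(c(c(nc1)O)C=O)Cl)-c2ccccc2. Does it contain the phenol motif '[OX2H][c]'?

Yes

The pattern [OX2H][c] describes a hydroxyl oxygen attached to an aromatic carbon — a phenol.
The molecule carries a hydroxyl group (-OH), whose atoms satisfy every constraint of the query, so the pattern matches.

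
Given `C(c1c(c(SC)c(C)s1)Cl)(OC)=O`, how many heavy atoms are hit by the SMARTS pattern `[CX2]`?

0

The query [CX2] means: C with X2: aliphatic carbon with exactly 2 total connections.
Check the 13 heavy atoms by environment: 1× s (aromatic, X2) → no; 4× c (aromatic, X3) → no; 1× C (X3) → no; 1× O (X1) → no; 1× O (X2) → no; 3× C (X4) → no; 1× S (X2) → no; 1× Cl (X1) → no.
No environment satisfies the query, so 0 matching atoms.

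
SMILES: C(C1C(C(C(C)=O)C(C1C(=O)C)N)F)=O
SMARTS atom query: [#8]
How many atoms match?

Check the 15 heavy atoms by environment: 10× C → no; 1× F → no; 3× O → match; 1× N → no.
That gives 3 matching atoms.

3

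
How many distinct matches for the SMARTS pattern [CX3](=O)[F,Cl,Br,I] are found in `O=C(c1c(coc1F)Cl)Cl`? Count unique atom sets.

1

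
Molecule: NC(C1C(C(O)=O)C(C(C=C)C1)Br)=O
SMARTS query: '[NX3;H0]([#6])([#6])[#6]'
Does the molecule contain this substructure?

No

The pattern [NX3;H0]([#6])([#6])[#6] describes a trivalent nitrogen with no H, bonded to three carbons — a tertiary amine.
The closest candidate here is a primary amide (-C(=O)NH2), but the amide nitrogen has H2 and only one carbon neighbour. No other fragment satisfies the full query, so there is no match.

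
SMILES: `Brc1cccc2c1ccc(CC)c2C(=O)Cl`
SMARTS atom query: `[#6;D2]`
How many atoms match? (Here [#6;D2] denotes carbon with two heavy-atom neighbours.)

6

Check the 16 heavy atoms by environment: 5× c (aromatic, D3) → no; 5× c (aromatic, D2) → match; 1× Br (D1) → no; 1× C (D3) → no; 1× O (D1) → no; 1× Cl (D1) → no; 1× C (D2) → match; 1× C (D1) → no.
Summing the matching environments: 5 + 1 = 6 matching atoms.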